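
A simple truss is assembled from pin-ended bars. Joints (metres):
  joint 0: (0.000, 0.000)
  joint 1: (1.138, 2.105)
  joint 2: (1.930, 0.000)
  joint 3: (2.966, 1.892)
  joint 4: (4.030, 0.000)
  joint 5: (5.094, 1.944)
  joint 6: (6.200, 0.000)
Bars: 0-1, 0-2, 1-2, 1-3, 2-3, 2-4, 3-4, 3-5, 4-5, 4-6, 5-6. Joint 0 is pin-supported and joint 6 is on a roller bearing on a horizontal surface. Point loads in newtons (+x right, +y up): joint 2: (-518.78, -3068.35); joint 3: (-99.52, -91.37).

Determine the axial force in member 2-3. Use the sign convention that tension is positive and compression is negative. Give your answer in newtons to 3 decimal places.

720.871

N=7 nodes, M=11 members, R=3 reactions → 2N=14, M+R=14
member 0 (0-1): L=2.3929, (cx,cy)=(0.4756,0.8797)
member 1 (0-2): L=1.9300, (cx,cy)=(1.0000,0.0000)
member 2 (1-2): L=2.2491, (cx,cy)=(0.3521,-0.9359)
member 3 (1-3): L=1.8404, (cx,cy)=(0.9933,-0.1157)
member 4 (2-3): L=2.1571, (cx,cy)=(0.4803,0.8771)
member 5 (2-4): L=2.1000, (cx,cy)=(1.0000,0.0000)
member 6 (3-4): L=2.1707, (cx,cy)=(0.4902,-0.8716)
member 7 (3-5): L=2.1286, (cx,cy)=(0.9997,0.0244)
member 8 (4-5): L=2.2161, (cx,cy)=(0.4801,0.8772)
member 9 (4-6): L=2.1700, (cx,cy)=(1.0000,0.0000)
member 10 (5-6): L=2.2366, (cx,cy)=(0.4945,-0.8692)
solve A·x = −loads:
  F[0-1] = -2490.9471 N (compression)
  F[0-2] = +566.3184 N (tension)
  F[1-2] = +2602.7845 N (tension)
  F[1-3] = -2115.3957 N (compression)
  F[2-3] = +720.8715 N (tension)
  F[2-4] = +1655.4392 N (tension)
  F[3-4] = -1141.8489 N (compression)
  F[3-5] = -1096.0620 N (compression)
  F[4-5] = +1134.5853 N (tension)
  F[4-6] = +551.0021 N (tension)
  F[5-6] = -1114.2588 N (compression)
  Rx@0 = +618.3000 N
  Ry@0 = +2191.2318 N
  Ry@6 = +968.4882 N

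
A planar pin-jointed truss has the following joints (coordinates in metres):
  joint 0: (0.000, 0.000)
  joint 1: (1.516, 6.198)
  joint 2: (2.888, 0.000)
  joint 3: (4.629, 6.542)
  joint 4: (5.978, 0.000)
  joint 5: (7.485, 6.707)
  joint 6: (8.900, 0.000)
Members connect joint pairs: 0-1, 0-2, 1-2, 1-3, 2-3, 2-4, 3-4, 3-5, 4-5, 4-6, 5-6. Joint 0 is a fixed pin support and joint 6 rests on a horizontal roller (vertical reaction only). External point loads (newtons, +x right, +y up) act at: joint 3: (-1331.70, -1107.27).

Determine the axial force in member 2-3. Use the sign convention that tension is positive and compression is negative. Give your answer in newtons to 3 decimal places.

N=7 nodes, M=11 members, R=3 reactions → 2N=14, M+R=14
member 0 (0-1): L=6.3807, (cx,cy)=(0.2376,0.9714)
member 1 (0-2): L=2.8880, (cx,cy)=(1.0000,0.0000)
member 2 (1-2): L=6.3480, (cx,cy)=(0.2161,-0.9764)
member 3 (1-3): L=3.1319, (cx,cy)=(0.9939,0.1098)
member 4 (2-3): L=6.7697, (cx,cy)=(0.2572,0.9664)
member 5 (2-4): L=3.0900, (cx,cy)=(1.0000,0.0000)
member 6 (3-4): L=6.6796, (cx,cy)=(0.2020,-0.9794)
member 7 (3-5): L=2.8608, (cx,cy)=(0.9983,0.0577)
member 8 (4-5): L=6.8742, (cx,cy)=(0.2192,0.9757)
member 9 (4-6): L=2.9220, (cx,cy)=(1.0000,0.0000)
member 10 (5-6): L=6.8546, (cx,cy)=(0.2064,-0.9785)
solve A·x = −loads:
  F[0-1] = -1554.7596 N (compression)
  F[0-2] = -962.3029 N (compression)
  F[1-2] = +1469.0553 N (tension)
  F[1-3] = -691.0849 N (compression)
  F[2-3] = -1484.2570 N (compression)
  F[2-4] = -263.0820 N (compression)
  F[3-4] = +421.9398 N (tension)
  F[3-5] = +178.1649 N (tension)
  F[4-5] = -423.5486 N (compression)
  F[4-6] = -85.0159 N (compression)
  F[5-6] = +411.8399 N (tension)
  Rx@0 = +1331.7000 N
  Ry@0 = +1510.2395 N
  Ry@6 = -402.9695 N

-1484.257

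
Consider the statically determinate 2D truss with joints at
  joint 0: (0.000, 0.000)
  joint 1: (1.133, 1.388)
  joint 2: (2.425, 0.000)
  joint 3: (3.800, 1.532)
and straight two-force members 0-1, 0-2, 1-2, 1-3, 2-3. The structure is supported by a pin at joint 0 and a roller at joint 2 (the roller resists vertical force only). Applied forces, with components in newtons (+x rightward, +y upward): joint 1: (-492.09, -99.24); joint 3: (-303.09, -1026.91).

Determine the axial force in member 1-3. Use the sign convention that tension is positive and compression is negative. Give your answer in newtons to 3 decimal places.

N=4 nodes, M=5 members, R=3 reactions → 2N=8, M+R=8
member 0 (0-1): L=1.7917, (cx,cy)=(0.6324,0.7747)
member 1 (0-2): L=2.4250, (cx,cy)=(1.0000,0.0000)
member 2 (1-2): L=1.8963, (cx,cy)=(0.6813,-0.7320)
member 3 (1-3): L=2.6709, (cx,cy)=(0.9985,0.0539)
member 4 (2-3): L=2.0586, (cx,cy)=(0.6679,0.7442)
solve A·x = −loads:
  F[0-1] = +72.6226 N (tension)
  F[0-2] = -841.1033 N (compression)
  F[1-2] = -164.4869 N (compression)
  F[1-3] = +651.0318 N (tension)
  F[2-3] = -1427.0277 N (compression)
  Rx@0 = +795.1800 N
  Ry@0 = -56.2591 N
  Ry@2 = +1182.4091 N

651.032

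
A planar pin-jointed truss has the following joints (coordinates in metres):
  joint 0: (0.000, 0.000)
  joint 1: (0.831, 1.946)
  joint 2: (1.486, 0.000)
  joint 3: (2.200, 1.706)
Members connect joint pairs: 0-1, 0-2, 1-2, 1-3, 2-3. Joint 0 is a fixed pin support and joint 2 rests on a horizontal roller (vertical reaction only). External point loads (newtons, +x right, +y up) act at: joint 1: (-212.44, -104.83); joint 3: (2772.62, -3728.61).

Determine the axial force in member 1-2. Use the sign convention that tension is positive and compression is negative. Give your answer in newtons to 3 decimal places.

N=4 nodes, M=5 members, R=3 reactions → 2N=8, M+R=8
member 0 (0-1): L=2.1160, (cx,cy)=(0.3927,0.9197)
member 1 (0-2): L=1.4860, (cx,cy)=(1.0000,0.0000)
member 2 (1-2): L=2.0533, (cx,cy)=(0.3190,-0.9478)
member 3 (1-3): L=1.3899, (cx,cy)=(0.9850,-0.1727)
member 4 (2-3): L=1.8494, (cx,cy)=(0.3861,0.9225)
solve A·x = −loads:
  F[0-1] = +5056.4825 N (tension)
  F[0-2] = +574.3922 N (tension)
  F[1-2] = -5763.9214 N (compression)
  F[1-3] = +4098.4986 N (tension)
  F[2-3] = -3274.7954 N (compression)
  Rx@0 = -2560.1800 N
  Ry@0 = -4650.2324 N
  Ry@2 = +8483.6724 N

-5763.921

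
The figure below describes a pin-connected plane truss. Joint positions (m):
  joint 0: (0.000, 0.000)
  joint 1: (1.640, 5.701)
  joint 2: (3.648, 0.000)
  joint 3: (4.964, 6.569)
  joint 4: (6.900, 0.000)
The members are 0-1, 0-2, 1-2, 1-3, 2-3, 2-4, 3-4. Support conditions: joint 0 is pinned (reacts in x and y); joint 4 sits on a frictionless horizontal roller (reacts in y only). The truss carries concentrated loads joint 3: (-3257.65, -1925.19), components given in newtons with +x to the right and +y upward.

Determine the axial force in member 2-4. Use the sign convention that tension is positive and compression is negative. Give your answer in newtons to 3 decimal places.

N=5 nodes, M=7 members, R=3 reactions → 2N=10, M+R=10
member 0 (0-1): L=5.9322, (cx,cy)=(0.2765,0.9610)
member 1 (0-2): L=3.6480, (cx,cy)=(1.0000,0.0000)
member 2 (1-2): L=6.0443, (cx,cy)=(0.3322,-0.9432)
member 3 (1-3): L=3.4355, (cx,cy)=(0.9676,0.2527)
member 4 (2-3): L=6.6995, (cx,cy)=(0.1964,0.9805)
member 5 (2-4): L=3.2520, (cx,cy)=(1.0000,0.0000)
member 6 (3-4): L=6.8483, (cx,cy)=(0.2827,-0.9592)
solve A·x = −loads:
  F[0-1] = -3789.2270 N (compression)
  F[0-2] = -2210.0906 N (compression)
  F[1-2] = +3270.0405 N (tension)
  F[1-3] = -2205.4690 N (compression)
  F[2-3] = -3145.5994 N (compression)
  F[2-4] = -505.8405 N (compression)
  F[3-4] = +1789.3446 N (tension)
  Rx@0 = +3257.6500 N
  Ry@0 = +3641.5465 N
  Ry@4 = -1716.3565 N

-505.840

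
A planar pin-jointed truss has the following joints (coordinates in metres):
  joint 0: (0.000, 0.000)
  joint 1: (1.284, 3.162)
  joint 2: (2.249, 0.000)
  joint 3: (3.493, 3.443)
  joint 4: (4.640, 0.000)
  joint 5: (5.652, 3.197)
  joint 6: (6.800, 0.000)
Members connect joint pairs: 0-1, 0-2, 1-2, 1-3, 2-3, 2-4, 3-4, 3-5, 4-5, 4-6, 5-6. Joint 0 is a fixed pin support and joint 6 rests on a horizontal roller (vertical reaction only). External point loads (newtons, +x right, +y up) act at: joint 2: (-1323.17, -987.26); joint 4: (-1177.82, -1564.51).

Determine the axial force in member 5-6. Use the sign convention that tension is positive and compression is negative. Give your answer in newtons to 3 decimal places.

N=7 nodes, M=11 members, R=3 reactions → 2N=14, M+R=14
member 0 (0-1): L=3.4128, (cx,cy)=(0.3762,0.9265)
member 1 (0-2): L=2.2490, (cx,cy)=(1.0000,0.0000)
member 2 (1-2): L=3.3060, (cx,cy)=(0.2919,-0.9565)
member 3 (1-3): L=2.2268, (cx,cy)=(0.9920,0.1262)
member 4 (2-3): L=3.6608, (cx,cy)=(0.3398,0.9405)
member 5 (2-4): L=2.3910, (cx,cy)=(1.0000,0.0000)
member 6 (3-4): L=3.6290, (cx,cy)=(0.3161,-0.9487)
member 7 (3-5): L=2.1730, (cx,cy)=(0.9936,-0.1132)
member 8 (4-5): L=3.3533, (cx,cy)=(0.3018,0.9534)
member 9 (4-6): L=2.1600, (cx,cy)=(1.0000,0.0000)
member 10 (5-6): L=3.3969, (cx,cy)=(0.3380,-0.9412)
solve A·x = −loads:
  F[0-1] = -1249.5092 N (compression)
  F[0-2] = -2030.8802 N (compression)
  F[1-2] = +1104.9917 N (tension)
  F[1-3] = -799.0396 N (compression)
  F[2-3] = -74.0138 N (compression)
  F[2-4] = -360.0170 N (compression)
  F[3-4] = +288.8295 N (tension)
  F[3-5] = -914.9733 N (compression)
  F[4-5] = +1353.5977 N (tension)
  F[4-6] = +500.5918 N (tension)
  F[5-6] = -1481.2233 N (compression)
  Rx@0 = +2500.9900 N
  Ry@0 = +1157.7003 N
  Ry@6 = +1394.0697 N

-1481.223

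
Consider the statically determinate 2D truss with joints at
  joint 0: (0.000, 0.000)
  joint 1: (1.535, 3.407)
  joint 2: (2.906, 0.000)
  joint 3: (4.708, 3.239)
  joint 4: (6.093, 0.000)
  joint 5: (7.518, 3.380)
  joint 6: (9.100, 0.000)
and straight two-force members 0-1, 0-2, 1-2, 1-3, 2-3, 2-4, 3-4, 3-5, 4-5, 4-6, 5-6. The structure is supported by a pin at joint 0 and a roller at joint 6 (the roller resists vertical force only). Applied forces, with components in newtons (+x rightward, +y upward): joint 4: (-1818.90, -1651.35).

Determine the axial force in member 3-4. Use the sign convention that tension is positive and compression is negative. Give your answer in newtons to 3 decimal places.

538.623

N=7 nodes, M=11 members, R=3 reactions → 2N=14, M+R=14
member 0 (0-1): L=3.7368, (cx,cy)=(0.4108,0.9117)
member 1 (0-2): L=2.9060, (cx,cy)=(1.0000,0.0000)
member 2 (1-2): L=3.6725, (cx,cy)=(0.3733,-0.9277)
member 3 (1-3): L=3.1774, (cx,cy)=(0.9986,-0.0529)
member 4 (2-3): L=3.7065, (cx,cy)=(0.4862,0.8739)
member 5 (2-4): L=3.1870, (cx,cy)=(1.0000,0.0000)
member 6 (3-4): L=3.5227, (cx,cy)=(0.3932,-0.9195)
member 7 (3-5): L=2.8135, (cx,cy)=(0.9987,0.0501)
member 8 (4-5): L=3.6681, (cx,cy)=(0.3885,0.9215)
member 9 (4-6): L=3.0070, (cx,cy)=(1.0000,0.0000)
member 10 (5-6): L=3.7319, (cx,cy)=(0.4239,-0.9057)
solve A·x = −loads:
  F[0-1] = -598.4970 N (compression)
  F[0-2] = -1573.0516 N (compression)
  F[1-2] = +615.3368 N (tension)
  F[1-3] = -476.2288 N (compression)
  F[2-3] = -653.2488 N (compression)
  F[2-4] = -1025.7475 N (compression)
  F[3-4] = +538.6231 N (tension)
  F[3-5] = -1006.1847 N (compression)
  F[4-5] = +1254.6490 N (tension)
  F[4-6] = +517.5099 N (tension)
  F[5-6] = -1220.7955 N (compression)
  Rx@0 = +1818.9000 N
  Ry@0 = +545.6714 N
  Ry@6 = +1105.6786 N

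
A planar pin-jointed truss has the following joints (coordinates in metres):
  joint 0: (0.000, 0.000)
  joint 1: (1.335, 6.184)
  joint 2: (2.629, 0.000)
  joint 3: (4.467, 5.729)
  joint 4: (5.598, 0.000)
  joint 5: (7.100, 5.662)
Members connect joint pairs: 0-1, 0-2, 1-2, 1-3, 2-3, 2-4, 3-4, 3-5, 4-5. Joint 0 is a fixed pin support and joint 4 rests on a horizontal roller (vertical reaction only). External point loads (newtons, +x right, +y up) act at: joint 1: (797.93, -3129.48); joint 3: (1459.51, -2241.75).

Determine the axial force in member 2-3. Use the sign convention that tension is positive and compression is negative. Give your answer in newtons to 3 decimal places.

N=6 nodes, M=9 members, R=3 reactions → 2N=12, M+R=12
member 0 (0-1): L=6.3265, (cx,cy)=(0.2110,0.9775)
member 1 (0-2): L=2.6290, (cx,cy)=(1.0000,0.0000)
member 2 (1-2): L=6.3179, (cx,cy)=(0.2048,-0.9788)
member 3 (1-3): L=3.1649, (cx,cy)=(0.9896,-0.1438)
member 4 (2-3): L=6.0166, (cx,cy)=(0.3055,0.9522)
member 5 (2-4): L=2.9690, (cx,cy)=(1.0000,0.0000)
member 6 (3-4): L=5.8396, (cx,cy)=(0.1937,-0.9811)
member 7 (3-5): L=2.6339, (cx,cy)=(0.9997,-0.0254)
member 8 (4-5): L=5.8578, (cx,cy)=(0.2564,0.9666)
solve A·x = −loads:
  F[0-1] = -471.5802 N (compression)
  F[0-2] = +2356.9522 N (tension)
  F[1-2] = -2674.4134 N (compression)
  F[1-3] = -353.3562 N (compression)
  F[2-3] = +2749.1378 N (tension)
  F[2-4] = +969.3688 N (tension)
  F[3-4] = -5005.0391 N (compression)
  F[3-5] = -0.0000 N (compression)
  F[4-5] = +0.0000 N (tension)
  Rx@0 = -2257.4400 N
  Ry@0 = +460.9612 N
  Ry@4 = +4910.2688 N

2749.138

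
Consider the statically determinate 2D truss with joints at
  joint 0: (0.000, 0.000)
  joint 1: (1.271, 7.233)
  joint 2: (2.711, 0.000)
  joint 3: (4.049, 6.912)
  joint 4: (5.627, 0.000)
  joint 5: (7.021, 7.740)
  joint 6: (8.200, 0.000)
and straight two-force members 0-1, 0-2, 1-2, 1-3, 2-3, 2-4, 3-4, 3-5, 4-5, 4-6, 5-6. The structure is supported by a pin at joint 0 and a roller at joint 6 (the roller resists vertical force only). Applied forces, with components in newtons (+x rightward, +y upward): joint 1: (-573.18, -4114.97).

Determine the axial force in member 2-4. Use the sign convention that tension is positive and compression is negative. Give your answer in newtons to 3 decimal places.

N=7 nodes, M=11 members, R=3 reactions → 2N=14, M+R=14
member 0 (0-1): L=7.3438, (cx,cy)=(0.1731,0.9849)
member 1 (0-2): L=2.7110, (cx,cy)=(1.0000,0.0000)
member 2 (1-2): L=7.3750, (cx,cy)=(0.1953,-0.9808)
member 3 (1-3): L=2.7965, (cx,cy)=(0.9934,-0.1148)
member 4 (2-3): L=7.0403, (cx,cy)=(0.1900,0.9818)
member 5 (2-4): L=2.9160, (cx,cy)=(1.0000,0.0000)
member 6 (3-4): L=7.0898, (cx,cy)=(0.2226,-0.9749)
member 7 (3-5): L=3.0852, (cx,cy)=(0.9633,0.2684)
member 8 (4-5): L=7.8645, (cx,cy)=(0.1773,0.9842)
member 9 (4-6): L=2.5730, (cx,cy)=(1.0000,0.0000)
member 10 (5-6): L=7.8293, (cx,cy)=(0.1506,-0.9886)
solve A·x = −loads:
  F[0-1] = -4043.7590 N (compression)
  F[0-2] = +126.6759 N (tension)
  F[1-2] = -122.7273 N (compression)
  F[1-3] = -103.3962 N (compression)
  F[2-3] = +122.5995 N (tension)
  F[2-4] = +79.4129 N (tension)
  F[3-4] = -148.8614 N (compression)
  F[3-5] = -48.0430 N (compression)
  F[4-5] = +147.4624 N (tension)
  F[4-6] = +20.1426 N (tension)
  F[5-6] = -133.7590 N (compression)
  Rx@0 = +573.1800 N
  Ry@0 = +3982.7364 N
  Ry@6 = +132.2336 N

79.413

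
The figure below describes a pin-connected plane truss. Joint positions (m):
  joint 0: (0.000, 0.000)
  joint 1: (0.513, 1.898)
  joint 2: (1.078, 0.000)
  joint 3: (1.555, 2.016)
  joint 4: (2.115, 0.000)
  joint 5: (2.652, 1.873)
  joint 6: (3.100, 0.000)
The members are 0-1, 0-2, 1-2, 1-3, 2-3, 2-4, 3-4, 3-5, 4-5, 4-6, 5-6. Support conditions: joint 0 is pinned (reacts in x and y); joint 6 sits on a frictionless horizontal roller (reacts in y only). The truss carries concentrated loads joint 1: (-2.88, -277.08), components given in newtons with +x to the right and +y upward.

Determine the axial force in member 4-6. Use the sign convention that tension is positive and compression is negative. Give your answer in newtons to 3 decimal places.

N=7 nodes, M=11 members, R=3 reactions → 2N=14, M+R=14
member 0 (0-1): L=1.9661, (cx,cy)=(0.2609,0.9654)
member 1 (0-2): L=1.0780, (cx,cy)=(1.0000,0.0000)
member 2 (1-2): L=1.9803, (cx,cy)=(0.2853,-0.9584)
member 3 (1-3): L=1.0487, (cx,cy)=(0.9936,0.1125)
member 4 (2-3): L=2.0717, (cx,cy)=(0.2302,0.9731)
member 5 (2-4): L=1.0370, (cx,cy)=(1.0000,0.0000)
member 6 (3-4): L=2.0923, (cx,cy)=(0.2676,-0.9635)
member 7 (3-5): L=1.1063, (cx,cy)=(0.9916,-0.1293)
member 8 (4-5): L=1.9485, (cx,cy)=(0.2756,0.9613)
member 9 (4-6): L=0.9850, (cx,cy)=(1.0000,0.0000)
member 10 (5-6): L=1.9258, (cx,cy)=(0.2326,-0.9726)
solve A·x = −loads:
  F[0-1] = -241.3515 N (compression)
  F[0-2] = +60.0939 N (tension)
  F[1-2] = -51.3696 N (compression)
  F[1-3] = -45.7281 N (compression)
  F[2-3] = +50.5939 N (tension)
  F[2-4] = +33.7884 N (tension)
  F[3-4] = -42.7345 N (compression)
  F[3-5] = -22.5399 N (compression)
  F[4-5] = +42.8343 N (tension)
  F[4-6] = +10.5456 N (tension)
  F[5-6] = -45.3326 N (compression)
  Rx@0 = +2.8800 N
  Ry@0 = +232.9910 N
  Ry@6 = +44.0890 N

10.546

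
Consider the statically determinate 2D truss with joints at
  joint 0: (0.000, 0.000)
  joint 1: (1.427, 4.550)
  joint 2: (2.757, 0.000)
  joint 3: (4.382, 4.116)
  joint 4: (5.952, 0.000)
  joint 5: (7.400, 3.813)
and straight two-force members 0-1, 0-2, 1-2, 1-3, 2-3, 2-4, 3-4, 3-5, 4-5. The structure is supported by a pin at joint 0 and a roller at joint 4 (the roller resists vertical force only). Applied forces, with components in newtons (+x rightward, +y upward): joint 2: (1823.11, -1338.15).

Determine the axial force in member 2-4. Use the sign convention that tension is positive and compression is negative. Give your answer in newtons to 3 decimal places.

N=6 nodes, M=9 members, R=3 reactions → 2N=12, M+R=12
member 0 (0-1): L=4.7685, (cx,cy)=(0.2993,0.9542)
member 1 (0-2): L=2.7570, (cx,cy)=(1.0000,0.0000)
member 2 (1-2): L=4.7404, (cx,cy)=(0.2806,-0.9598)
member 3 (1-3): L=2.9867, (cx,cy)=(0.9894,-0.1453)
member 4 (2-3): L=4.4252, (cx,cy)=(0.3672,0.9301)
member 5 (2-4): L=3.1950, (cx,cy)=(1.0000,0.0000)
member 6 (3-4): L=4.4053, (cx,cy)=(0.3564,-0.9343)
member 7 (3-5): L=3.0332, (cx,cy)=(0.9950,-0.0999)
member 8 (4-5): L=4.0787, (cx,cy)=(0.3550,0.9349)
solve A·x = −loads:
  F[0-1] = -752.8100 N (compression)
  F[0-2] = +2048.3914 N (tension)
  F[1-2] = +817.9575 N (tension)
  F[1-3] = -459.6520 N (compression)
  F[2-3] = +594.5871 N (tension)
  F[2-4] = +236.4302 N (tension)
  F[3-4] = -663.3997 N (compression)
  F[3-5] = +0.0000 N (tension)
  F[4-5] = -0.0000 N (compression)
  Rx@0 = -1823.1100 N
  Ry@0 = +718.3114 N
  Ry@4 = +619.8386 N

236.430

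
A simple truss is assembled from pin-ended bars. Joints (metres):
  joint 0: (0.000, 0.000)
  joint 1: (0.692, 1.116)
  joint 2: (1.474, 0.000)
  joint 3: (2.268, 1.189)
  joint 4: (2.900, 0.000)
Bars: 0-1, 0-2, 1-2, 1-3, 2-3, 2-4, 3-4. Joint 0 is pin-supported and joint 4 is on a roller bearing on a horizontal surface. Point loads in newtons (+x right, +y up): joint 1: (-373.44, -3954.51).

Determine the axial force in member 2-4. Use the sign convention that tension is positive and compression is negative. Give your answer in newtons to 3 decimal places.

425.188

N=5 nodes, M=7 members, R=3 reactions → 2N=10, M+R=10
member 0 (0-1): L=1.3131, (cx,cy)=(0.5270,0.8499)
member 1 (0-2): L=1.4740, (cx,cy)=(1.0000,0.0000)
member 2 (1-2): L=1.3627, (cx,cy)=(0.5739,-0.8190)
member 3 (1-3): L=1.5777, (cx,cy)=(0.9989,0.0463)
member 4 (2-3): L=1.4297, (cx,cy)=(0.5553,0.8316)
member 5 (2-4): L=1.4260, (cx,cy)=(1.0000,0.0000)
member 6 (3-4): L=1.3465, (cx,cy)=(0.4694,-0.8830)
solve A·x = −loads:
  F[0-1] = -3711.8289 N (compression)
  F[0-2] = +1582.6332 N (tension)
  F[1-2] = -1032.7463 N (compression)
  F[1-3] = -991.0467 N (compression)
  F[2-3] = +1017.0200 N (tension)
  F[2-4] = +425.1876 N (tension)
  F[3-4] = -905.8991 N (compression)
  Rx@0 = +373.4400 N
  Ry@0 = +3154.5921 N
  Ry@4 = +799.9179 N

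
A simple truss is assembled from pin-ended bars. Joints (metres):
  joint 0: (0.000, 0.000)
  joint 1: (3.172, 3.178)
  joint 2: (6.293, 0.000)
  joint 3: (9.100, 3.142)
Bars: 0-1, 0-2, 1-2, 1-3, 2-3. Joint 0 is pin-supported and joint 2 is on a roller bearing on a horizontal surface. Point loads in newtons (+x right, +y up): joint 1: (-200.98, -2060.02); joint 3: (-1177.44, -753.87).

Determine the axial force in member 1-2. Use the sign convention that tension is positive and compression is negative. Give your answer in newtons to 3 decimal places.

-956.169

N=4 nodes, M=5 members, R=3 reactions → 2N=8, M+R=8
member 0 (0-1): L=4.4901, (cx,cy)=(0.7064,0.7078)
member 1 (0-2): L=6.2930, (cx,cy)=(1.0000,0.0000)
member 2 (1-2): L=4.4542, (cx,cy)=(0.7007,-0.7135)
member 3 (1-3): L=5.9281, (cx,cy)=(1.0000,-0.0061)
member 4 (2-3): L=4.2132, (cx,cy)=(0.6662,0.7457)
solve A·x = −loads:
  F[0-1] = -1942.3868 N (compression)
  F[0-2] = -6.2435 N (compression)
  F[1-2] = -956.1694 N (compression)
  F[1-3] = -501.2375 N (compression)
  F[2-3] = -1014.9783 N (compression)
  Rx@0 = +1378.4200 N
  Ry@0 = +1374.7720 N
  Ry@2 = +1439.1180 N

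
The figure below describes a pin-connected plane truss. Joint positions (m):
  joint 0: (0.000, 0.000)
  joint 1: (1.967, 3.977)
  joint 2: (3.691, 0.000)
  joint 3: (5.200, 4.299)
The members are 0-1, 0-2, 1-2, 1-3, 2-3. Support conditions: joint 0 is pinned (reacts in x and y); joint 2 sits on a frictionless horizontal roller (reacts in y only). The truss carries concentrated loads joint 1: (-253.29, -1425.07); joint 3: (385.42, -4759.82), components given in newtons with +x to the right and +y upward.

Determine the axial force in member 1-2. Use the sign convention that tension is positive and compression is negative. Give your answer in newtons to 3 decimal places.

N=4 nodes, M=5 members, R=3 reactions → 2N=8, M+R=8
member 0 (0-1): L=4.4368, (cx,cy)=(0.4433,0.8964)
member 1 (0-2): L=3.6910, (cx,cy)=(1.0000,0.0000)
member 2 (1-2): L=4.3346, (cx,cy)=(0.3977,-0.9175)
member 3 (1-3): L=3.2490, (cx,cy)=(0.9951,0.0991)
member 4 (2-3): L=4.5561, (cx,cy)=(0.3312,0.9436)
solve A·x = −loads:
  F[0-1] = +1624.7268 N (tension)
  F[0-2] = -588.1646 N (compression)
  F[1-2] = -2909.1981 N (compression)
  F[1-3] = +2141.2030 N (tension)
  F[2-3] = -5269.4348 N (compression)
  Rx@0 = -132.1300 N
  Ry@0 = -1456.3354 N
  Ry@2 = +7641.2254 N

-2909.198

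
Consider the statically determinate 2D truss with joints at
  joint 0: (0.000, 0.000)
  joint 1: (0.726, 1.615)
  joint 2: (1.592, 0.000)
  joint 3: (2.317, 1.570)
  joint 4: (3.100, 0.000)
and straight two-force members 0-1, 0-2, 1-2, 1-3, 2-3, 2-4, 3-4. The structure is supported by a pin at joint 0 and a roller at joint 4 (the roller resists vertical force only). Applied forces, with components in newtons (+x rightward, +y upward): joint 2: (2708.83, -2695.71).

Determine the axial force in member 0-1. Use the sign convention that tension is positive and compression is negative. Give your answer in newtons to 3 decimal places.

-1437.739

N=5 nodes, M=7 members, R=3 reactions → 2N=10, M+R=10
member 0 (0-1): L=1.7707, (cx,cy)=(0.4100,0.9121)
member 1 (0-2): L=1.5920, (cx,cy)=(1.0000,0.0000)
member 2 (1-2): L=1.8325, (cx,cy)=(0.4726,-0.8813)
member 3 (1-3): L=1.5916, (cx,cy)=(0.9996,-0.0283)
member 4 (2-3): L=1.7293, (cx,cy)=(0.4192,0.9079)
member 5 (2-4): L=1.5080, (cx,cy)=(1.0000,0.0000)
member 6 (3-4): L=1.7544, (cx,cy)=(0.4463,-0.8949)
solve A·x = −loads:
  F[0-1] = -1437.7385 N (compression)
  F[0-2] = +3298.3206 N (tension)
  F[1-2] = +1530.0890 N (tension)
  F[1-3] = -1313.0892 N (compression)
  F[2-3] = +1483.9633 N (tension)
  F[2-4] = +690.4252 N (tension)
  F[3-4] = -1546.9932 N (compression)
  Rx@0 = -2708.8300 N
  Ry@0 = +1311.3325 N
  Ry@4 = +1384.3775 N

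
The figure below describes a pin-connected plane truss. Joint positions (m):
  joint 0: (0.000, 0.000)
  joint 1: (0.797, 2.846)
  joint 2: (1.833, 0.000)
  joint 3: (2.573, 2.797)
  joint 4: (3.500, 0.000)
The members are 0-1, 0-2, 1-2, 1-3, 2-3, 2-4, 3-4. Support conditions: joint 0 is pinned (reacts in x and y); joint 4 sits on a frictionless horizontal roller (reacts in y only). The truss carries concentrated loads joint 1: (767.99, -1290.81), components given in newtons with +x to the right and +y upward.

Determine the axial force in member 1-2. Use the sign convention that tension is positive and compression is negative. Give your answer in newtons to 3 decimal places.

-961.424

N=5 nodes, M=7 members, R=3 reactions → 2N=10, M+R=10
member 0 (0-1): L=2.9555, (cx,cy)=(0.2697,0.9630)
member 1 (0-2): L=1.8330, (cx,cy)=(1.0000,0.0000)
member 2 (1-2): L=3.0287, (cx,cy)=(0.3421,-0.9397)
member 3 (1-3): L=1.7767, (cx,cy)=(0.9996,-0.0276)
member 4 (2-3): L=2.8932, (cx,cy)=(0.2558,0.9667)
member 5 (2-4): L=1.6670, (cx,cy)=(1.0000,0.0000)
member 6 (3-4): L=2.9466, (cx,cy)=(0.3146,-0.9492)
solve A·x = −loads:
  F[0-1] = -386.7150 N (compression)
  F[0-2] = +872.2745 N (tension)
  F[1-2] = -961.4241 N (compression)
  F[1-3] = -543.6154 N (compression)
  F[2-3] = +934.5126 N (tension)
  F[2-4] = +304.3892 N (tension)
  F[3-4] = -967.5489 N (compression)
  Rx@0 = -767.9900 N
  Ry@0 = +372.3885 N
  Ry@4 = +918.4215 N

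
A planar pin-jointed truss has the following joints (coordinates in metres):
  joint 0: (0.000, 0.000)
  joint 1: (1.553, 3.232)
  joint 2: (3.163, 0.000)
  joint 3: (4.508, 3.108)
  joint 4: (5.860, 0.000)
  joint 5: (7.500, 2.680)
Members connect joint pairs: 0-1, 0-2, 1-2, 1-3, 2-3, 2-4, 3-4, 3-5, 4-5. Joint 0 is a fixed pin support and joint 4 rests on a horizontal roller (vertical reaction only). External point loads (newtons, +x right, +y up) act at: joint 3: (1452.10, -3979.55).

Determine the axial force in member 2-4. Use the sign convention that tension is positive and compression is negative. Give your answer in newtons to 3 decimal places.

1666.753

N=6 nodes, M=9 members, R=3 reactions → 2N=12, M+R=12
member 0 (0-1): L=3.5858, (cx,cy)=(0.4331,0.9013)
member 1 (0-2): L=3.1630, (cx,cy)=(1.0000,0.0000)
member 2 (1-2): L=3.6108, (cx,cy)=(0.4459,-0.8951)
member 3 (1-3): L=2.9576, (cx,cy)=(0.9991,-0.0419)
member 4 (2-3): L=3.3865, (cx,cy)=(0.3972,0.9177)
member 5 (2-4): L=2.6970, (cx,cy)=(1.0000,0.0000)
member 6 (3-4): L=3.3893, (cx,cy)=(0.3989,-0.9170)
member 7 (3-5): L=3.0225, (cx,cy)=(0.9899,-0.1416)
member 8 (4-5): L=3.1420, (cx,cy)=(0.5220,0.8530)
solve A·x = −loads:
  F[0-1] = -164.1887 N (compression)
  F[0-2] = +1523.2106 N (tension)
  F[1-2] = +172.2706 N (tension)
  F[1-3] = -148.0534 N (compression)
  F[2-3] = -168.0174 N (compression)
  F[2-4] = +1666.7530 N (tension)
  F[3-4] = -4178.3864 N (compression)
  F[3-5] = +0.0000 N (tension)
  F[4-5] = -0.0000 N (compression)
  Rx@0 = -1452.1000 N
  Ry@0 = +147.9906 N
  Ry@4 = +3831.5594 N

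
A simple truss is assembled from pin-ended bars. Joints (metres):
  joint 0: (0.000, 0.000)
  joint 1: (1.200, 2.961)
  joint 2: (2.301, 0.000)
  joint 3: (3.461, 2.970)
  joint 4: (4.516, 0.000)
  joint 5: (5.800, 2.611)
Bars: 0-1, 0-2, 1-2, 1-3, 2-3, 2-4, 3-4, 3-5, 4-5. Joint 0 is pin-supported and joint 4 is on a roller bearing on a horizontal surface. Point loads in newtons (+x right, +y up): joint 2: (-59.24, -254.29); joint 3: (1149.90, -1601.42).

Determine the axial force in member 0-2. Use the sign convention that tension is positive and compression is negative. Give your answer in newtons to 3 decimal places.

N=6 nodes, M=9 members, R=3 reactions → 2N=12, M+R=12
member 0 (0-1): L=3.1949, (cx,cy)=(0.3756,0.9268)
member 1 (0-2): L=2.3010, (cx,cy)=(1.0000,0.0000)
member 2 (1-2): L=3.1591, (cx,cy)=(0.3485,-0.9373)
member 3 (1-3): L=2.2610, (cx,cy)=(1.0000,0.0040)
member 4 (2-3): L=3.1885, (cx,cy)=(0.3638,0.9315)
member 5 (2-4): L=2.2150, (cx,cy)=(1.0000,0.0000)
member 6 (3-4): L=3.1518, (cx,cy)=(0.3347,-0.9423)
member 7 (3-5): L=2.3664, (cx,cy)=(0.9884,-0.1517)
member 8 (4-5): L=2.9096, (cx,cy)=(0.4413,0.8974)
solve A·x = −loads:
  F[0-1] = +277.7429 N (tension)
  F[0-2] = +986.3408 N (tension)
  F[1-2] = -273.7781 N (compression)
  F[1-3] = +199.7380 N (tension)
  F[2-3] = +548.4882 N (tension)
  F[2-4] = +750.6192 N (tension)
  F[3-4] = -2242.4752 N (compression)
  F[3-5] = +0.0000 N (tension)
  F[4-5] = -0.0000 N (compression)
  Rx@0 = -1090.6600 N
  Ry@0 = -257.4076 N
  Ry@4 = +2113.1176 N

986.341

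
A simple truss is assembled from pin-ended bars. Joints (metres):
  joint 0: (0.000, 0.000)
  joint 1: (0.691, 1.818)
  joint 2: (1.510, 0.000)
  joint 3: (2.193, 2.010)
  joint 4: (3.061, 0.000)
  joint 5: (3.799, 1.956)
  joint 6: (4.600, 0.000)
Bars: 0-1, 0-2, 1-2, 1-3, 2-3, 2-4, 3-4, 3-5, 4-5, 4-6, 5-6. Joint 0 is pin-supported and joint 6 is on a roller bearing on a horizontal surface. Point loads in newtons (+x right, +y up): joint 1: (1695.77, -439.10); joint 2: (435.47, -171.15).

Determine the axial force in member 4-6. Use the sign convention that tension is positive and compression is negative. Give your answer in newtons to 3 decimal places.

N=7 nodes, M=11 members, R=3 reactions → 2N=14, M+R=14
member 0 (0-1): L=1.9449, (cx,cy)=(0.3553,0.9348)
member 1 (0-2): L=1.5100, (cx,cy)=(1.0000,0.0000)
member 2 (1-2): L=1.9940, (cx,cy)=(0.4107,-0.9118)
member 3 (1-3): L=1.5142, (cx,cy)=(0.9919,0.1268)
member 4 (2-3): L=2.1229, (cx,cy)=(0.3217,0.9468)
member 5 (2-4): L=1.5510, (cx,cy)=(1.0000,0.0000)
member 6 (3-4): L=2.1894, (cx,cy)=(0.3965,-0.9181)
member 7 (3-5): L=1.6069, (cx,cy)=(0.9994,-0.0336)
member 8 (4-5): L=2.0906, (cx,cy)=(0.3530,0.9356)
member 9 (4-6): L=1.5390, (cx,cy)=(1.0000,0.0000)
member 10 (5-6): L=2.1137, (cx,cy)=(0.3790,-0.9254)
solve A·x = −loads:
  F[0-1] = +194.7996 N (tension)
  F[0-2] = +2062.0297 N (tension)
  F[1-2] = -859.8458 N (compression)
  F[1-3] = -1283.7483 N (compression)
  F[2-3] = +1008.7517 N (tension)
  F[2-4] = +948.8371 N (tension)
  F[3-4] = -840.5172 N (compression)
  F[3-5] = -615.9590 N (compression)
  F[4-5] = +824.7378 N (tension)
  F[4-6] = +324.4706 N (tension)
  F[5-6] = -856.2032 N (compression)
  Rx@0 = -2131.2400 N
  Ry@0 = -182.0901 N
  Ry@6 = +792.3401 N

324.471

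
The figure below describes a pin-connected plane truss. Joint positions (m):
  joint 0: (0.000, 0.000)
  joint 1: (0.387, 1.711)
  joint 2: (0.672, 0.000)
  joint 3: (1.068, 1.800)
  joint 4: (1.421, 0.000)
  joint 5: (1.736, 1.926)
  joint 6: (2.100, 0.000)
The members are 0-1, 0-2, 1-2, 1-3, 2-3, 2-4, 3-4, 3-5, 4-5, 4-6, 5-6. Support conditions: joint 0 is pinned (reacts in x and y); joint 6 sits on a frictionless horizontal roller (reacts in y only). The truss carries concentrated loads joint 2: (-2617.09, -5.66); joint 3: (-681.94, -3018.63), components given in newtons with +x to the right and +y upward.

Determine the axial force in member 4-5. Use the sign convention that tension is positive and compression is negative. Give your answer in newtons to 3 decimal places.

N=7 nodes, M=11 members, R=3 reactions → 2N=14, M+R=14
member 0 (0-1): L=1.7542, (cx,cy)=(0.2206,0.9754)
member 1 (0-2): L=0.6720, (cx,cy)=(1.0000,0.0000)
member 2 (1-2): L=1.7346, (cx,cy)=(0.1643,-0.9864)
member 3 (1-3): L=0.6868, (cx,cy)=(0.9916,0.1296)
member 4 (2-3): L=1.8430, (cx,cy)=(0.2149,0.9766)
member 5 (2-4): L=0.7490, (cx,cy)=(1.0000,0.0000)
member 6 (3-4): L=1.8343, (cx,cy)=(0.1924,-0.9813)
member 7 (3-5): L=0.6798, (cx,cy)=(0.9827,0.1854)
member 8 (4-5): L=1.9516, (cx,cy)=(0.1614,0.9869)
member 9 (4-6): L=0.6790, (cx,cy)=(1.0000,0.0000)
member 10 (5-6): L=1.9601, (cx,cy)=(0.1857,-0.9826)
solve A·x = −loads:
  F[0-1] = -2124.1447 N (compression)
  F[0-2] = -2830.4208 N (compression)
  F[1-2] = +1994.8426 N (tension)
  F[1-3] = -803.1450 N (compression)
  F[2-3] = -2008.9928 N (compression)
  F[2-4] = +546.0886 N (tension)
  F[3-4] = -1037.2223 N (compression)
  F[3-5] = -352.5898 N (compression)
  F[4-5] = +1031.3574 N (tension)
  F[4-6] = +180.0118 N (tension)
  F[5-6] = -969.3414 N (compression)
  Rx@0 = +3299.0300 N
  Ry@0 = +2071.8098 N
  Ry@6 = +952.4802 N

1031.357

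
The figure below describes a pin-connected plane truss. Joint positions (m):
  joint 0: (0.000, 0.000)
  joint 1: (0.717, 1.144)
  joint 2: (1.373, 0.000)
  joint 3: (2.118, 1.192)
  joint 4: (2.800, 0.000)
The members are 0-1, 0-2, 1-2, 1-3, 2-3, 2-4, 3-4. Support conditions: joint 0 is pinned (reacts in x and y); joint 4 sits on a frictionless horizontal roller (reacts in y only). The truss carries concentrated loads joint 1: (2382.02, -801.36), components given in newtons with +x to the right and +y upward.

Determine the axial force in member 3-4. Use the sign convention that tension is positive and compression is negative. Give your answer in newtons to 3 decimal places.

N=5 nodes, M=7 members, R=3 reactions → 2N=10, M+R=10
member 0 (0-1): L=1.3501, (cx,cy)=(0.5311,0.8473)
member 1 (0-2): L=1.3730, (cx,cy)=(1.0000,0.0000)
member 2 (1-2): L=1.3187, (cx,cy)=(0.4974,-0.8675)
member 3 (1-3): L=1.4018, (cx,cy)=(0.9994,0.0342)
member 4 (2-3): L=1.4057, (cx,cy)=(0.5300,0.8480)
member 5 (2-4): L=1.4270, (cx,cy)=(1.0000,0.0000)
member 6 (3-4): L=1.3733, (cx,cy)=(0.4966,-0.8680)
solve A·x = −loads:
  F[0-1] = +445.0095 N (tension)
  F[0-2] = +2145.6916 N (tension)
  F[1-2] = -1415.3648 N (compression)
  F[1-3] = -1442.4714 N (compression)
  F[2-3] = +1447.9069 N (tension)
  F[2-4] = +674.2364 N (tension)
  F[3-4] = -1357.6795 N (compression)
  Rx@0 = -2382.0200 N
  Ry@0 = -377.0707 N
  Ry@4 = +1178.4307 N

-1357.679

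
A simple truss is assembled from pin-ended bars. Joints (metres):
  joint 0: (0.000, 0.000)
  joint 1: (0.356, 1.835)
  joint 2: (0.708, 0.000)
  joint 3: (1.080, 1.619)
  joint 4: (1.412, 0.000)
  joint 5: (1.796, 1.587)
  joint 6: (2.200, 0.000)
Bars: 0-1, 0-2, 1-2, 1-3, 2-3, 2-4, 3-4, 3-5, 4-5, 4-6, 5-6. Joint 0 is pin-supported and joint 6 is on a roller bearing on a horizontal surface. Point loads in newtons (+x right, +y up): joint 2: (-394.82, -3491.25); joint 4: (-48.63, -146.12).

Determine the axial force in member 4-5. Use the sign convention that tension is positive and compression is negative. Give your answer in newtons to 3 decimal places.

N=7 nodes, M=11 members, R=3 reactions → 2N=14, M+R=14
member 0 (0-1): L=1.8692, (cx,cy)=(0.1905,0.9817)
member 1 (0-2): L=0.7080, (cx,cy)=(1.0000,0.0000)
member 2 (1-2): L=1.8685, (cx,cy)=(0.1884,-0.9821)
member 3 (1-3): L=0.7555, (cx,cy)=(0.9583,-0.2859)
member 4 (2-3): L=1.6612, (cx,cy)=(0.2239,0.9746)
member 5 (2-4): L=0.7040, (cx,cy)=(1.0000,0.0000)
member 6 (3-4): L=1.6527, (cx,cy)=(0.2009,-0.9796)
member 7 (3-5): L=0.7167, (cx,cy)=(0.9990,-0.0446)
member 8 (4-5): L=1.6328, (cx,cy)=(0.2352,0.9720)
member 9 (4-6): L=0.7880, (cx,cy)=(1.0000,0.0000)
member 10 (5-6): L=1.6376, (cx,cy)=(0.2467,-0.9691)
solve A·x = −loads:
  F[0-1] = -2465.1620 N (compression)
  F[0-2] = +26.0509 N (tension)
  F[1-2] = +2765.0307 N (tension)
  F[1-3] = -1033.5451 N (compression)
  F[2-3] = +795.9435 N (tension)
  F[2-4] = +763.5368 N (tension)
  F[3-4] = -1066.2198 N (compression)
  F[3-5] = -598.5765 N (compression)
  F[4-5] = +1224.9626 N (tension)
  F[4-6] = +309.8938 N (tension)
  F[5-6] = -1256.1556 N (compression)
  Rx@0 = +443.4500 N
  Ry@0 = +2420.0398 N
  Ry@6 = +1217.3302 N

1224.963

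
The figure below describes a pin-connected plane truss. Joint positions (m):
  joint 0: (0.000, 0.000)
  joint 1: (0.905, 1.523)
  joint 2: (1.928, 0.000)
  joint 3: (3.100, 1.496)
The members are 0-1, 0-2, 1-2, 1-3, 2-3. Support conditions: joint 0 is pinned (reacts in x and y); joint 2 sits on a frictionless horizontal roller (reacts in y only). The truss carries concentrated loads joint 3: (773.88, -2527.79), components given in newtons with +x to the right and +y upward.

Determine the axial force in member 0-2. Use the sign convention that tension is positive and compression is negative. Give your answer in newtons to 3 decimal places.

-496.021

N=4 nodes, M=5 members, R=3 reactions → 2N=8, M+R=8
member 0 (0-1): L=1.7716, (cx,cy)=(0.5108,0.8597)
member 1 (0-2): L=1.9280, (cx,cy)=(1.0000,0.0000)
member 2 (1-2): L=1.8347, (cx,cy)=(0.5576,-0.8301)
member 3 (1-3): L=2.1952, (cx,cy)=(0.9999,-0.0123)
member 4 (2-3): L=1.9004, (cx,cy)=(0.6167,0.7872)
solve A·x = −loads:
  F[0-1] = +2485.9141 N (tension)
  F[0-2] = -496.0211 N (compression)
  F[1-2] = -2614.8584 N (compression)
  F[1-3] = +2728.1259 N (tension)
  F[2-3] = -3168.5134 N (compression)
  Rx@0 = -773.8800 N
  Ry@0 = -2137.0821 N
  Ry@2 = +4664.8721 N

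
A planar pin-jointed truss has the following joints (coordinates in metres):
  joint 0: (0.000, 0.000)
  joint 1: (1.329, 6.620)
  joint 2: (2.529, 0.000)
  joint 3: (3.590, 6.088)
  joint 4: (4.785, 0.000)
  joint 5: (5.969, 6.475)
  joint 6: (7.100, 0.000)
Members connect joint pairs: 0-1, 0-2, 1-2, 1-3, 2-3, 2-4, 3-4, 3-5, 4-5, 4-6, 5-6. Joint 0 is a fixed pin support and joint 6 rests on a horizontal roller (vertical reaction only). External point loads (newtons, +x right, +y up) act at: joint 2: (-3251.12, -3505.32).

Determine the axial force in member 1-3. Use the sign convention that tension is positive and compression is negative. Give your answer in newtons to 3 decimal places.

-925.129

N=7 nodes, M=11 members, R=3 reactions → 2N=14, M+R=14
member 0 (0-1): L=6.7521, (cx,cy)=(0.1968,0.9804)
member 1 (0-2): L=2.5290, (cx,cy)=(1.0000,0.0000)
member 2 (1-2): L=6.7279, (cx,cy)=(0.1784,-0.9840)
member 3 (1-3): L=2.3227, (cx,cy)=(0.9734,-0.2290)
member 4 (2-3): L=6.1798, (cx,cy)=(0.1717,0.9852)
member 5 (2-4): L=2.2560, (cx,cy)=(1.0000,0.0000)
member 6 (3-4): L=6.2042, (cx,cy)=(0.1926,-0.9813)
member 7 (3-5): L=2.4103, (cx,cy)=(0.9870,0.1606)
member 8 (4-5): L=6.5824, (cx,cy)=(0.1799,0.9837)
member 9 (4-6): L=2.3150, (cx,cy)=(1.0000,0.0000)
member 10 (5-6): L=6.5730, (cx,cy)=(0.1721,-0.9851)
solve A·x = −loads:
  F[0-1] = -2301.7619 N (compression)
  F[0-2] = -2798.0685 N (compression)
  F[1-2] = +2508.8556 N (tension)
  F[1-3] = -925.1291 N (compression)
  F[2-3] = +1052.3199 N (tension)
  F[2-4] = +719.8643 N (tension)
  F[3-4] = -1348.6839 N (compression)
  F[3-5] = -466.1391 N (compression)
  F[4-5] = +1345.3734 N (tension)
  F[4-6] = +218.0926 N (tension)
  F[5-6] = -1267.4893 N (compression)
  Rx@0 = +3251.1200 N
  Ry@0 = +2256.7349 N
  Ry@6 = +1248.5851 N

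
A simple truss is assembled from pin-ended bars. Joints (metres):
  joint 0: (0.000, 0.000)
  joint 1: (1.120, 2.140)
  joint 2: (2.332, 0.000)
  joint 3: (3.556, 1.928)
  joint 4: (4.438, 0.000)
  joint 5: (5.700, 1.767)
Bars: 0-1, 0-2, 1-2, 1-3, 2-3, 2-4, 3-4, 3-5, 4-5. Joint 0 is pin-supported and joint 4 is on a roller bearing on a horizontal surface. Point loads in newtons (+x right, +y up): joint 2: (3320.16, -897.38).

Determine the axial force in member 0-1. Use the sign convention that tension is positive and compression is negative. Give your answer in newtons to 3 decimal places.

-480.637

N=6 nodes, M=9 members, R=3 reactions → 2N=12, M+R=12
member 0 (0-1): L=2.4154, (cx,cy)=(0.4637,0.8860)
member 1 (0-2): L=2.3320, (cx,cy)=(1.0000,0.0000)
member 2 (1-2): L=2.4594, (cx,cy)=(0.4928,-0.8701)
member 3 (1-3): L=2.4452, (cx,cy)=(0.9962,-0.0867)
member 4 (2-3): L=2.2837, (cx,cy)=(0.5360,0.8442)
member 5 (2-4): L=2.1060, (cx,cy)=(1.0000,0.0000)
member 6 (3-4): L=2.1202, (cx,cy)=(0.4160,-0.9094)
member 7 (3-5): L=2.1500, (cx,cy)=(0.9972,-0.0749)
member 8 (4-5): L=2.1714, (cx,cy)=(0.5812,0.8138)
solve A·x = −loads:
  F[0-1] = -480.6367 N (compression)
  F[0-2] = +3543.0300 N (tension)
  F[1-2] = +538.2130 N (tension)
  F[1-3] = -489.9503 N (compression)
  F[2-3] = +508.2219 N (tension)
  F[2-4] = +215.7144 N (tension)
  F[3-4] = -518.5381 N (compression)
  F[3-5] = -0.0000 N (compression)
  F[4-5] = +0.0000 N (tension)
  Rx@0 = -3320.1600 N
  Ry@0 = +425.8410 N
  Ry@4 = +471.5390 N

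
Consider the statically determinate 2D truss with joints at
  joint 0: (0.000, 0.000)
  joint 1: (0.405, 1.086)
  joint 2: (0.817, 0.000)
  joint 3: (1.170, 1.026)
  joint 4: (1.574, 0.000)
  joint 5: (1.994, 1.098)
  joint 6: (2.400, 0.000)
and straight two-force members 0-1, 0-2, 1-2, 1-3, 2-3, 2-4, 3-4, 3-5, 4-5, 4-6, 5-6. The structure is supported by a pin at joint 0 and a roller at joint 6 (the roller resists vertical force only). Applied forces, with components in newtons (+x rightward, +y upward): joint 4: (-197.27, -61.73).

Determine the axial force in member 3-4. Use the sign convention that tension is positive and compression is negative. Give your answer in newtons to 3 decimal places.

N=7 nodes, M=11 members, R=3 reactions → 2N=14, M+R=14
member 0 (0-1): L=1.1591, (cx,cy)=(0.3494,0.9370)
member 1 (0-2): L=0.8170, (cx,cy)=(1.0000,0.0000)
member 2 (1-2): L=1.1615, (cx,cy)=(0.3547,-0.9350)
member 3 (1-3): L=0.7673, (cx,cy)=(0.9969,-0.0782)
member 4 (2-3): L=1.0850, (cx,cy)=(0.3253,0.9456)
member 5 (2-4): L=0.7570, (cx,cy)=(1.0000,0.0000)
member 6 (3-4): L=1.1027, (cx,cy)=(0.3664,-0.9305)
member 7 (3-5): L=0.8271, (cx,cy)=(0.9962,0.0870)
member 8 (4-5): L=1.1756, (cx,cy)=(0.3573,0.9340)
member 9 (4-6): L=0.8260, (cx,cy)=(1.0000,0.0000)
member 10 (5-6): L=1.1707, (cx,cy)=(0.3468,-0.9379)
solve A·x = −loads:
  F[0-1] = -22.6747 N (compression)
  F[0-2] = -189.3470 N (compression)
  F[1-2] = +24.1048 N (tension)
  F[1-3] = -16.5237 N (compression)
  F[2-3] = -23.8340 N (compression)
  F[2-4] = -173.0428 N (compression)
  F[3-4] = +19.8742 N (tension)
  F[3-5] = -31.6288 N (compression)
  F[4-5] = +46.2930 N (tension)
  F[4-6] = +14.9697 N (tension)
  F[5-6] = -43.1636 N (compression)
  Rx@0 = +197.2700 N
  Ry@0 = +21.2454 N
  Ry@6 = +40.4846 N

19.874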